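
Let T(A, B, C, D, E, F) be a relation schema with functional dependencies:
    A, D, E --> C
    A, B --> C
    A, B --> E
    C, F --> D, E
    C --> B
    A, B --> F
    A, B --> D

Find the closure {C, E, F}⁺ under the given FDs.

Start with {C, E, F}.
C, F --> D, E applies; add {D} → now {C, D, E, F}.
C --> B applies; add {B} → now {B, C, D, E, F}.
No further FD applies.

{B, C, D, E, F}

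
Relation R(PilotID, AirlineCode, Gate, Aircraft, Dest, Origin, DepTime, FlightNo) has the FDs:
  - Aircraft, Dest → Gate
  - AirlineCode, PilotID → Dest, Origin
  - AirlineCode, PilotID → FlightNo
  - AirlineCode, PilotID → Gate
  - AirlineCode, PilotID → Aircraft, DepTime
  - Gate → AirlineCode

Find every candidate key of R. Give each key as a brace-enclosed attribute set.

Attributes never on any right-hand side: {PilotID} — every candidate key must contain it.
{AirlineCode, PilotID} is a candidate key since {AirlineCode, PilotID}⁺ = {Aircraft, AirlineCode, DepTime, Dest, FlightNo, Gate, Origin, PilotID} covers every attribute.
{Gate, PilotID} is a candidate key since {Gate, PilotID}⁺ = {Aircraft, AirlineCode, DepTime, Dest, FlightNo, Gate, Origin, PilotID} covers every attribute.
{Aircraft, Dest, PilotID} is a candidate key since {Aircraft, Dest, PilotID}⁺ = {Aircraft, AirlineCode, DepTime, Dest, FlightNo, Gate, Origin, PilotID} covers every attribute.
No proper subset of any of these is a key, and no other minimal superkey exists.

{Aircraft, Dest, PilotID}, {AirlineCode, PilotID}, {Gate, PilotID}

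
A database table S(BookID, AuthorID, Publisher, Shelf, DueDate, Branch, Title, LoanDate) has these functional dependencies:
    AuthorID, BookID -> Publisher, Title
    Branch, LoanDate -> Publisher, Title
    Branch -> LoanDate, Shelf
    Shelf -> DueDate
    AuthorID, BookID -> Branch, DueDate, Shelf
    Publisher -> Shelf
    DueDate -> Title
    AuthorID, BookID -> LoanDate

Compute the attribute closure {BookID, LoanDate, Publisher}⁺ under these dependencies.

Start with {BookID, LoanDate, Publisher}.
Publisher -> Shelf applies; add {Shelf} → now {BookID, LoanDate, Publisher, Shelf}.
Shelf -> DueDate applies; add {DueDate} → now {BookID, DueDate, LoanDate, Publisher, Shelf}.
DueDate -> Title applies; add {Title} → now {BookID, DueDate, LoanDate, Publisher, Shelf, Title}.
No further FD applies.

{BookID, DueDate, LoanDate, Publisher, Shelf, Title}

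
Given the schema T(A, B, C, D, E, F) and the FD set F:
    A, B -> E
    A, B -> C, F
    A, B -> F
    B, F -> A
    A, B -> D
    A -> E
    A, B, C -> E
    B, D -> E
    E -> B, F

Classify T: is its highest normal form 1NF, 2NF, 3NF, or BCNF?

BCNF

Candidate keys: {A}, {B, D}, {B, F}, {E}. Prime attributes: {A, B, D, E, F}.
Each dependency's left side is a superkey — BCNF holds.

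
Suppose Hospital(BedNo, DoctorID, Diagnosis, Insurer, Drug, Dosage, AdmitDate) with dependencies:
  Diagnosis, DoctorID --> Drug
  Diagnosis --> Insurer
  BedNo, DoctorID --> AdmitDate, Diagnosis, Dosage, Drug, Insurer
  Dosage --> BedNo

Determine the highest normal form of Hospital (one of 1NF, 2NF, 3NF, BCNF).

Candidate keys: {BedNo, DoctorID}, {DoctorID, Dosage}. Prime attributes: {BedNo, DoctorID, Dosage}.
For Diagnosis, DoctorID --> Drug we have {Diagnosis, DoctorID}⁺ = {Diagnosis, DoctorID, Drug, Insurer}; {Diagnosis, DoctorID} is not a superkey, so BCNF fails.
Because {Drug} is non-prime and the left side of Diagnosis, DoctorID --> Drug is not a superkey, the relation is not in 3NF.
No proper subset of a key has a non-prime attribute in its closure, so there is no partial dependency; 2NF holds.

2NF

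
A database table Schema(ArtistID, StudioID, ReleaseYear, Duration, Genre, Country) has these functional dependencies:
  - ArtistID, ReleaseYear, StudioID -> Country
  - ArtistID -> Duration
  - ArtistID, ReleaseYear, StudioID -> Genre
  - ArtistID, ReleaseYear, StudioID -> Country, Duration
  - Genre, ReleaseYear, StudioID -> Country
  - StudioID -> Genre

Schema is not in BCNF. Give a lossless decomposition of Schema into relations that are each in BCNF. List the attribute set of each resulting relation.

{ArtistID, Duration}; {ArtistID, ReleaseYear, StudioID}; {Country, ReleaseYear, StudioID}; {Genre, StudioID}

Candidate key of the original relation: {ArtistID, ReleaseYear, StudioID}.
{ArtistID, Country, Duration, Genre, ReleaseYear, StudioID}: {ArtistID} determines {ArtistID, Duration} here but is not a superkey — split on ArtistID -> Duration, giving {ArtistID, Duration} and {ArtistID, Country, Genre, ReleaseYear, StudioID}.
{ArtistID, Duration} is in BCNF.
{ArtistID, Country, Genre, ReleaseYear, StudioID}: {Genre, ReleaseYear, StudioID} determines {Country, Genre, ReleaseYear, StudioID} here but is not a superkey — split on Genre, ReleaseYear, StudioID -> Country, giving {Country, Genre, ReleaseYear, StudioID} and {ArtistID, Genre, ReleaseYear, StudioID}.
{Country, Genre, ReleaseYear, StudioID}: {StudioID} determines {Genre, StudioID} here but is not a superkey — split on StudioID -> Genre, giving {Genre, StudioID} and {Country, ReleaseYear, StudioID}.
{Genre, StudioID} is in BCNF.
{Country, ReleaseYear, StudioID} is in BCNF.
{ArtistID, Genre, ReleaseYear, StudioID}: {StudioID} determines {Genre, StudioID} here but is not a superkey — split on StudioID -> Genre, giving {Genre, StudioID} and {ArtistID, ReleaseYear, StudioID}.
{Genre, StudioID} is in BCNF.
{ArtistID, ReleaseYear, StudioID} is in BCNF.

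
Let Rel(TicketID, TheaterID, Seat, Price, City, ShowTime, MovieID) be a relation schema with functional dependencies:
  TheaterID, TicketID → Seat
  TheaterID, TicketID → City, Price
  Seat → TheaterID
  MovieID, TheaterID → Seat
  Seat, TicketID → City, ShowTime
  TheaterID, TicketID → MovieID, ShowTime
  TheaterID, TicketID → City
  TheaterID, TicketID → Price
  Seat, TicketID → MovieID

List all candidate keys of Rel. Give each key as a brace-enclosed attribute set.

{TicketID} never appears on the right of any FD, so every key must include it.
{Seat, TicketID}⁺ = {City, MovieID, Price, Seat, ShowTime, TheaterID, TicketID} — all of the relation — so {Seat, TicketID} is a candidate key.
{TheaterID, TicketID}⁺ = {City, MovieID, Price, Seat, ShowTime, TheaterID, TicketID} — all of the relation — so {TheaterID, TicketID} is a candidate key.
No proper subset of any of these is a key, and no other minimal superkey exists.

{Seat, TicketID}, {TheaterID, TicketID}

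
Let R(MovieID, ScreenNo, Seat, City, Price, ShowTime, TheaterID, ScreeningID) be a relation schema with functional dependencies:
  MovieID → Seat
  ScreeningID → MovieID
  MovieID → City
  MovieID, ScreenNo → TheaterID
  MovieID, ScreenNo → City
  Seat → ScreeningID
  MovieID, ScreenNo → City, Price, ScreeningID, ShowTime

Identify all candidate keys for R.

{ScreenNo} never appears on the right of any FD, so every key must include it.
{MovieID, ScreenNo}⁺ = {City, MovieID, Price, ScreenNo, ScreeningID, Seat, ShowTime, TheaterID}, which is every attribute, so {MovieID, ScreenNo} is a candidate key.
{ScreenNo, ScreeningID}⁺ = {City, MovieID, Price, ScreenNo, ScreeningID, Seat, ShowTime, TheaterID}, which is every attribute, so {ScreenNo, ScreeningID} is a candidate key.
{ScreenNo, Seat}⁺ = {City, MovieID, Price, ScreenNo, ScreeningID, Seat, ShowTime, TheaterID}, which is every attribute, so {ScreenNo, Seat} is a candidate key.
No proper subset of any of these is a key, and no other minimal superkey exists.

{MovieID, ScreenNo}, {ScreenNo, ScreeningID}, {ScreenNo, Seat}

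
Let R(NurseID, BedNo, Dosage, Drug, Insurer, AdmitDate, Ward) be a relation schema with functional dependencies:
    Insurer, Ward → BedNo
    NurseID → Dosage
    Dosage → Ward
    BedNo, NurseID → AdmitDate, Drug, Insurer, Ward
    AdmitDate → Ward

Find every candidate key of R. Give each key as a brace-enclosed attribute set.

{NurseID} never appears on the right of any FD, so every key must include it.
Closure of {BedNo, NurseID} is {AdmitDate, BedNo, Dosage, Drug, Insurer, NurseID, Ward}, the whole schema; {BedNo, NurseID} is a candidate key.
Closure of {Insurer, NurseID} is {AdmitDate, BedNo, Dosage, Drug, Insurer, NurseID, Ward}, the whole schema; {Insurer, NurseID} is a candidate key.
No proper subset of any of these is a key, and no other minimal superkey exists.

{BedNo, NurseID}, {Insurer, NurseID}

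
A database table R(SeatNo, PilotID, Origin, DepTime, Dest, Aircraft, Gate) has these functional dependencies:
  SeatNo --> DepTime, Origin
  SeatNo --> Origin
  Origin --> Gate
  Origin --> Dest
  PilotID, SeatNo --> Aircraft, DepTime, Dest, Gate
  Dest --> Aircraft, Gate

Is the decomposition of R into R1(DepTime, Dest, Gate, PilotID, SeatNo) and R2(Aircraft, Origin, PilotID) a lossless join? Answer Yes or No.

No

Common attributes: {PilotID}; their closure is {PilotID}.
The closure covers neither R1 nor R2 entirely; the join is not lossless.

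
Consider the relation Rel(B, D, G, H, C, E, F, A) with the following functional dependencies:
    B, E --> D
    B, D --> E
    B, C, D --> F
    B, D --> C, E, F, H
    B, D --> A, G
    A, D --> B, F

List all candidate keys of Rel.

Closure of {A, D} is {A, B, C, D, E, F, G, H}, the whole schema; {A, D} is a candidate key.
Closure of {B, D} is {A, B, C, D, E, F, G, H}, the whole schema; {B, D} is a candidate key.
Closure of {B, E} is {A, B, C, D, E, F, G, H}, the whole schema; {B, E} is a candidate key.
No proper subset of any of these is a key, and no other minimal superkey exists.

{A, D}, {B, D}, {B, E}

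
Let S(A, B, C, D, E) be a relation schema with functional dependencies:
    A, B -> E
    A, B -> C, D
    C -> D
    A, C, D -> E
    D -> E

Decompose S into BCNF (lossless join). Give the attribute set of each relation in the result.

Candidate key of the original relation: {A, B}.
In {A, B, C, D, E}, {C} is not a superkey ({C}⁺ restricted to this set is {C, D, E}), so split on C -> D, E into {C, D, E} and {A, B, C}.
In {C, D, E}, {D} is not a superkey ({D}⁺ restricted to this set is {D, E}), so split on D -> E into {D, E} and {C, D}.
{D, E} has no BCNF violation.
{C, D} has no BCNF violation.
{A, B, C} has no BCNF violation.

{A, B, C}; {C, D}; {D, E}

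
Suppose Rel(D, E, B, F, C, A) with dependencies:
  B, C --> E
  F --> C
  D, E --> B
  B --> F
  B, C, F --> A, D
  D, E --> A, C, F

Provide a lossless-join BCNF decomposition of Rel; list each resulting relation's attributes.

Candidate keys of the original relation: {B}, {D, E}.
Within {A, B, C, D, E, F}: {F}⁺ ∩ {A, B, C, D, E, F} = {C, F}, not the whole set, so F --> C violates BCNF; decompose into {C, F} and {A, B, D, E, F}.
{C, F} is in BCNF.
{A, B, D, E, F} is in BCNF.

{A, B, D, E, F}; {C, F}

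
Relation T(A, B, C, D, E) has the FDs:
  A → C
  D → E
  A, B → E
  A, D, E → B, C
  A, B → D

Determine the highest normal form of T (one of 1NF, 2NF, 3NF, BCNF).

1NF

Candidate keys: {A, B}, {A, D}. Prime attributes: {A, B, D}.
A → C: {A}⁺ = {A, C}, which is not all of the attributes, so the left side is not a superkey — BCNF is violated.
A → C determines the non-prime attribute {C} from a non-superkey — 3NF is violated.
The proper key subset {A} of {A, B} determines non-prime {C}, so the relation is not even in 2NF.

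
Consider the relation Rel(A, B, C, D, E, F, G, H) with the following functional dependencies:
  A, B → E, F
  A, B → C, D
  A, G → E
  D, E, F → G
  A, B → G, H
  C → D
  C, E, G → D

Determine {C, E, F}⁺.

{C, D, E, F, G}

Start with {C, E, F}.
C → D applies; add {D} → now {C, D, E, F}.
D, E, F → G applies; add {G} → now {C, D, E, F, G}.
No further FD applies.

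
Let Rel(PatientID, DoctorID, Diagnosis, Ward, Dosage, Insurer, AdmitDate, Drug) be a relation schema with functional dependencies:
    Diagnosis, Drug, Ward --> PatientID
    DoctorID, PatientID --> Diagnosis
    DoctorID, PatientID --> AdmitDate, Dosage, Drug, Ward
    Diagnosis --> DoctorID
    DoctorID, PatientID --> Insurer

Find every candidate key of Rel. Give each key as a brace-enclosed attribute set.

{Diagnosis, PatientID} is a candidate key since {Diagnosis, PatientID}⁺ = {AdmitDate, Diagnosis, DoctorID, Dosage, Drug, Insurer, PatientID, Ward} covers every attribute.
{DoctorID, PatientID} is a candidate key since {DoctorID, PatientID}⁺ = {AdmitDate, Diagnosis, DoctorID, Dosage, Drug, Insurer, PatientID, Ward} covers every attribute.
{Diagnosis, Drug, Ward} is a candidate key since {Diagnosis, Drug, Ward}⁺ = {AdmitDate, Diagnosis, DoctorID, Dosage, Drug, Insurer, PatientID, Ward} covers every attribute.
Any other superkey properly contains one of these, so there are no further candidate keys.

{Diagnosis, Drug, Ward}, {Diagnosis, PatientID}, {DoctorID, PatientID}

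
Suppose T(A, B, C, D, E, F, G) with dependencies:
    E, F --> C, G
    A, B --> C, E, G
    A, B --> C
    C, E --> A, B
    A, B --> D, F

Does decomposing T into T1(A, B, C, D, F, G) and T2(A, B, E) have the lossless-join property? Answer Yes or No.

Common attributes: {A, B}; their closure is {A, B, C, D, E, F, G}.
This includes all of T1, so the common attributes are a superkey of T1 — the join is lossless.

Yes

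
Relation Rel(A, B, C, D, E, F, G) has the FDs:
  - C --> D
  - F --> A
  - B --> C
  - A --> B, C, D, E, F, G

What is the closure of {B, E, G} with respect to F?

Start with {B, E, G}.
B --> C applies; add {C} → now {B, C, E, G}.
C --> D applies; add {D} → now {B, C, D, E, G}.
No further FD applies.

{B, C, D, E, G}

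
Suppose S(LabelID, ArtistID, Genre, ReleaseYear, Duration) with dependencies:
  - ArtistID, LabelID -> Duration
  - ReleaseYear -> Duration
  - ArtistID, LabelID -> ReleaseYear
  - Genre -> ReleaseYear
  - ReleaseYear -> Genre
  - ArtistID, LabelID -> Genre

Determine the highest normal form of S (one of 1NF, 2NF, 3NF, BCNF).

2NF

Candidate key: {ArtistID, LabelID}. Prime attributes: {ArtistID, LabelID}.
ReleaseYear -> Duration breaks BCNF: {ReleaseYear}⁺ = {Duration, Genre, ReleaseYear}, so {ReleaseYear} is not a superkey.
ReleaseYear -> Duration determines the non-prime attribute {Duration} from a non-superkey — 3NF is violated.
No non-prime attribute depends on a proper subset of any candidate key, so 2NF holds.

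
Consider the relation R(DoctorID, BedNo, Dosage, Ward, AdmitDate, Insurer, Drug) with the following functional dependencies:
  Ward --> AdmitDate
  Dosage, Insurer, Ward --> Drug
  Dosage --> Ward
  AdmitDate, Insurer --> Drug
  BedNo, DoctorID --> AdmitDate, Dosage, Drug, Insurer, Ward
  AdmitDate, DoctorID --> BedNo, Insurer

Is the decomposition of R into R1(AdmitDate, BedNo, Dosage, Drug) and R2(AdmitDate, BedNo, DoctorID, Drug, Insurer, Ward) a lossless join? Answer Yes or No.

The shared attributes are {AdmitDate, BedNo, Drug} and {AdmitDate, BedNo, Drug}⁺ = {AdmitDate, BedNo, Drug}.
R1 ⊄ {AdmitDate, BedNo, Drug} and R2 ⊄ {AdmitDate, BedNo, Drug}, so the split is lossy.

No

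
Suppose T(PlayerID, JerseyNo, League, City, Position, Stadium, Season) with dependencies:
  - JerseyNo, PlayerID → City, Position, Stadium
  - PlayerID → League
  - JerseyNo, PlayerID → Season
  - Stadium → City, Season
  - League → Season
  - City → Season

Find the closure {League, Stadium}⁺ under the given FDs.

{City, League, Season, Stadium}

Start with {League, Stadium}.
Stadium → City, Season applies; add {City, Season} → now {City, League, Season, Stadium}.
No further FD applies.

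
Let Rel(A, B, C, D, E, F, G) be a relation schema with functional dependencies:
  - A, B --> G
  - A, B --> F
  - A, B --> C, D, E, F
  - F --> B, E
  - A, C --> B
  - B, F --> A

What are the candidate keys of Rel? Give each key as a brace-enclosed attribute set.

{A, B}, {A, C}, {F}

{F} is a candidate key since {F}⁺ = {A, B, C, D, E, F, G} covers every attribute.
{A, B} is a candidate key since {A, B}⁺ = {A, B, C, D, E, F, G} covers every attribute.
{A, C} is a candidate key since {A, C}⁺ = {A, B, C, D, E, F, G} covers every attribute.
Any other superkey properly contains one of these, so there are no further candidate keys.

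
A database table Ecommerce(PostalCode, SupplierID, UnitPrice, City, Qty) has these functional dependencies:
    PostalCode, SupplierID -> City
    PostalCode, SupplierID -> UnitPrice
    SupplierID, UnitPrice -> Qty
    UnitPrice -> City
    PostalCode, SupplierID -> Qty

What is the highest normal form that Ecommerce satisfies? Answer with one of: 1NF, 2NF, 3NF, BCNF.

Candidate key: {PostalCode, SupplierID}. Prime attributes: {PostalCode, SupplierID}.
For SupplierID, UnitPrice -> Qty we have {SupplierID, UnitPrice}⁺ = {City, Qty, SupplierID, UnitPrice}; {SupplierID, UnitPrice} is not a superkey, so BCNF fails.
SupplierID, UnitPrice -> Qty determines the non-prime attribute {Qty} from a non-superkey — 3NF is violated.
No proper subset of a key has a non-prime attribute in its closure, so there is no partial dependency; 2NF holds.

2NF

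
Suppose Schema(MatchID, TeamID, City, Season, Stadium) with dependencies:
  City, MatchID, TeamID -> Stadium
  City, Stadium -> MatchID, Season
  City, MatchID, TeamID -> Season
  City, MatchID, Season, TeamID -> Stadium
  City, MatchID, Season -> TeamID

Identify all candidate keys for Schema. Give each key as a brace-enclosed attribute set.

{City} never appears on the right of any FD, so every key must include it.
Closure of {City, Stadium} is {City, MatchID, Season, Stadium, TeamID}, the whole schema; {City, Stadium} is a candidate key.
Closure of {City, MatchID, Season} is {City, MatchID, Season, Stadium, TeamID}, the whole schema; {City, MatchID, Season} is a candidate key.
Closure of {City, MatchID, TeamID} is {City, MatchID, Season, Stadium, TeamID}, the whole schema; {City, MatchID, TeamID} is a candidate key.
No proper subset of any of these is a key, and no other minimal superkey exists.

{City, MatchID, Season}, {City, MatchID, TeamID}, {City, Stadium}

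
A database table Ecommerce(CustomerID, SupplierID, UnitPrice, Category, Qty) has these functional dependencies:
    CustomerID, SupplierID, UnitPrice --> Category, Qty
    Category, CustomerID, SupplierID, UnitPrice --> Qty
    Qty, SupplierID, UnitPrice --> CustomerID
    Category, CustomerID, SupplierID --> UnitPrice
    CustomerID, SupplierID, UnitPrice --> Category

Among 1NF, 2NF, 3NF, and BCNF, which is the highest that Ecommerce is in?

Candidate keys: {Category, CustomerID, SupplierID}, {CustomerID, SupplierID, UnitPrice}, {Qty, SupplierID, UnitPrice}. Prime attributes: {Category, CustomerID, Qty, SupplierID, UnitPrice}.
Every FD has a superkey on the left, so the relation is in BCNF.

BCNF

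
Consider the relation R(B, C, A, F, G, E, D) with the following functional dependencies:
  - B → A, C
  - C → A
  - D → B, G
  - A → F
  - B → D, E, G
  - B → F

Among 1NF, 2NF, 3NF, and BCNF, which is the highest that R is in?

2NF

Candidate keys: {B}, {D}. Prime attributes: {B, D}.
C → A breaks BCNF: {C}⁺ = {A, C, F}, so {C} is not a superkey.
C → A determines the non-prime attribute {A} from a non-superkey — 3NF is violated.
All keys have size 1, which rules out partial dependencies — 2NF is satisfied.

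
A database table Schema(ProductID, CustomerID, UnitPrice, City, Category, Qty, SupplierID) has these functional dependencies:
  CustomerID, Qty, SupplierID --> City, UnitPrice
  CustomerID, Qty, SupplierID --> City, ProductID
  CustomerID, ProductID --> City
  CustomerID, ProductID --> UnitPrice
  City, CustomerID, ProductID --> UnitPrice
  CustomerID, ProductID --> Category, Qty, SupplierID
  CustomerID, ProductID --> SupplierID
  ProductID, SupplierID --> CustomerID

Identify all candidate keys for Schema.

{CustomerID, ProductID}, {CustomerID, Qty, SupplierID}, {ProductID, SupplierID}

{CustomerID, ProductID}⁺ = {Category, City, CustomerID, ProductID, Qty, SupplierID, UnitPrice}, which is every attribute, so {CustomerID, ProductID} is a candidate key.
{ProductID, SupplierID}⁺ = {Category, City, CustomerID, ProductID, Qty, SupplierID, UnitPrice}, which is every attribute, so {ProductID, SupplierID} is a candidate key.
{CustomerID, Qty, SupplierID}⁺ = {Category, City, CustomerID, ProductID, Qty, SupplierID, UnitPrice}, which is every attribute, so {CustomerID, Qty, SupplierID} is a candidate key.
Any other superkey properly contains one of these, so there are no further candidate keys.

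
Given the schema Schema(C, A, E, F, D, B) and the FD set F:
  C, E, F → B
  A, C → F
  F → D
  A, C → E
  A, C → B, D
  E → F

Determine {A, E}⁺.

Start with {A, E}.
E → F applies; add {F} → now {A, E, F}.
F → D applies; add {D} → now {A, D, E, F}.
No further FD applies.

{A, D, E, F}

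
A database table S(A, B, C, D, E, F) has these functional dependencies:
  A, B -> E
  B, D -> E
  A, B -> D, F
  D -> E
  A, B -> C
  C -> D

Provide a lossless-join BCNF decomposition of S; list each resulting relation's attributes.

{A, B, C, F}; {B, D}; {C, D}; {D, E}

Candidate key of the original relation: {A, B}.
{A, B, C, D, E, F}: {B, D} determines {B, D, E} here but is not a superkey — split on B, D -> E, giving {B, D, E} and {A, B, C, D, F}.
{B, D, E}: {D} determines {D, E} here but is not a superkey — split on D -> E, giving {D, E} and {B, D}.
{D, E}: every determinant is a superkey — BCNF.
{B, D}: every determinant is a superkey — BCNF.
{A, B, C, D, F}: {C} determines {C, D} here but is not a superkey — split on C -> D, giving {C, D} and {A, B, C, F}.
{C, D}: every determinant is a superkey — BCNF.
{A, B, C, F}: every determinant is a superkey — BCNF.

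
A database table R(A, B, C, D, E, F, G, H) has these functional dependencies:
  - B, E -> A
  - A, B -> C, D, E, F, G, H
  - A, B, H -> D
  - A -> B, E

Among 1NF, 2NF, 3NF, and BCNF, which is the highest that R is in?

Candidate keys: {A}, {B, E}. Prime attributes: {A, B, E}.
The left-hand side of every FD is a superkey, so BCNF is satisfied.

BCNF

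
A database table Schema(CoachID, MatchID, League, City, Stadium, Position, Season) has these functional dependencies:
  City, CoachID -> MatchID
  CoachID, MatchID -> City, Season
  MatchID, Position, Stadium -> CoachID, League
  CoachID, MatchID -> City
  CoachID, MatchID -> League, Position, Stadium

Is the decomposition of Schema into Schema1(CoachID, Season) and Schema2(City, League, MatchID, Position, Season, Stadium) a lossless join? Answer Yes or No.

Common attributes: {Season}; their closure is {Season}.
Schema1 ⊄ {Season} and Schema2 ⊄ {Season}, so the split is lossy.

No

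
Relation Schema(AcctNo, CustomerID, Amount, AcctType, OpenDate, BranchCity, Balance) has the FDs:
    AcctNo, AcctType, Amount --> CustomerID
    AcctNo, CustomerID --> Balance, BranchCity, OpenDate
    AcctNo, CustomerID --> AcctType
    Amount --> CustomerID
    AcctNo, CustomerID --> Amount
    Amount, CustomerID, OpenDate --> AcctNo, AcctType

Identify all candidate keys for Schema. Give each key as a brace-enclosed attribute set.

{AcctNo, Amount}⁺ = {AcctNo, AcctType, Amount, Balance, BranchCity, CustomerID, OpenDate}, which is every attribute, so {AcctNo, Amount} is a candidate key.
{AcctNo, CustomerID}⁺ = {AcctNo, AcctType, Amount, Balance, BranchCity, CustomerID, OpenDate}, which is every attribute, so {AcctNo, CustomerID} is a candidate key.
{Amount, OpenDate}⁺ = {AcctNo, AcctType, Amount, Balance, BranchCity, CustomerID, OpenDate}, which is every attribute, so {Amount, OpenDate} is a candidate key.
No proper subset of any of these is a key, and no other minimal superkey exists.

{AcctNo, Amount}, {AcctNo, CustomerID}, {Amount, OpenDate}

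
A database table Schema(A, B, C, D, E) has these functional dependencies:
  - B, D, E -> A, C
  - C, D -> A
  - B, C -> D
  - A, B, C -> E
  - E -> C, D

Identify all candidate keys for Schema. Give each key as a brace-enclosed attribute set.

Attributes never on any right-hand side: {B} — every candidate key must contain it.
{B, C}⁺ = {A, B, C, D, E} — all of the relation — so {B, C} is a candidate key.
{B, E}⁺ = {A, B, C, D, E} — all of the relation — so {B, E} is a candidate key.
No proper subset of any of these is a key, and no other minimal superkey exists.

{B, C}, {B, E}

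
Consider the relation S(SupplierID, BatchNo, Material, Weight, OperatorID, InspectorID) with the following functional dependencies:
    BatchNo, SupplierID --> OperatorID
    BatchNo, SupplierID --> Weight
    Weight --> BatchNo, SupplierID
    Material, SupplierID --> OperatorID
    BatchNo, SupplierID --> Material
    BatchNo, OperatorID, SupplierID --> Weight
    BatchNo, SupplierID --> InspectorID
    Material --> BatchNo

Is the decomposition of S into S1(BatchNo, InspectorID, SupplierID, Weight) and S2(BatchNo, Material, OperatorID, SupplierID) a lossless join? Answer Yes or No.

S1 ∩ S2 = {BatchNo, SupplierID}; its closure under F is {BatchNo, InspectorID, Material, OperatorID, SupplierID, Weight}.
S1 is contained in that closure, so S1 ∩ S2 --> S1 holds and the join is lossless.

Yes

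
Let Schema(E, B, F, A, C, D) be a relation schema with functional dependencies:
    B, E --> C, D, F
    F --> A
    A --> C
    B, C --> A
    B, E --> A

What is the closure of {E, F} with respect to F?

Start with {E, F}.
F --> A applies; add {A} → now {A, E, F}.
A --> C applies; add {C} → now {A, C, E, F}.
No further FD applies.

{A, C, E, F}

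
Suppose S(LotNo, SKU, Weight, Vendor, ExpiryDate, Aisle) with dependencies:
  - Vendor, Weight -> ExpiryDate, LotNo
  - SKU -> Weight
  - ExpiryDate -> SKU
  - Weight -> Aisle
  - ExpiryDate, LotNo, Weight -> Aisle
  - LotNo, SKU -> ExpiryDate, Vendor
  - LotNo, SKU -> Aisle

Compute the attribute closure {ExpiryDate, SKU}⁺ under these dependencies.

Start with {ExpiryDate, SKU}.
SKU -> Weight applies; add {Weight} → now {ExpiryDate, SKU, Weight}.
Weight -> Aisle applies; add {Aisle} → now {Aisle, ExpiryDate, SKU, Weight}.
No further FD applies.

{Aisle, ExpiryDate, SKU, Weight}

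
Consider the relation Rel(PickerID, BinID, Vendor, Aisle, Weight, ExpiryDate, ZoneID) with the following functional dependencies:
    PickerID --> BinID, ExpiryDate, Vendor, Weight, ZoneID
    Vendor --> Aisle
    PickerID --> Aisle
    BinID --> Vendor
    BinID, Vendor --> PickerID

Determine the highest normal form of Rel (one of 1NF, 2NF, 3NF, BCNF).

2NF

Candidate keys: {BinID}, {PickerID}. Prime attributes: {BinID, PickerID}.
Vendor --> Aisle breaks BCNF: {Vendor}⁺ = {Aisle, Vendor}, so {Vendor} is not a superkey.
Because {Aisle} is non-prime and the left side of Vendor --> Aisle is not a superkey, the relation is not in 3NF.
All keys have size 1, which rules out partial dependencies — 2NF is satisfied.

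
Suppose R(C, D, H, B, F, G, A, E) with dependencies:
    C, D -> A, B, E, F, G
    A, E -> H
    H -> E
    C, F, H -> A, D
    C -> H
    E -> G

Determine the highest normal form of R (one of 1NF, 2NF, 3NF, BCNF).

Candidate keys: {C, D}, {C, F}. Prime attributes: {C, D, F}.
A, E -> H: {A, E}⁺ = {A, E, G, H}, which is not all of the attributes, so the left side is not a superkey — BCNF is violated.
A, E -> H has non-prime {H} on the right and a non-superkey on the left, so 3NF fails.
{C} is a proper subset of the key {C, D}, and {C}⁺ contains the non-prime attributes {E, G, H} — a partial dependency, so 2NF is violated.

1NF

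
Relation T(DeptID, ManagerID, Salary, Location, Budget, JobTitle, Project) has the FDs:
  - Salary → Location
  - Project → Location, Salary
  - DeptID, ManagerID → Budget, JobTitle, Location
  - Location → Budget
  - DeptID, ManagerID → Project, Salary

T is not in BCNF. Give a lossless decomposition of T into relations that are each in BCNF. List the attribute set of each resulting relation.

Candidate key of the original relation: {DeptID, ManagerID}.
Within {Budget, DeptID, JobTitle, Location, ManagerID, Project, Salary}: {Salary}⁺ ∩ {Budget, DeptID, JobTitle, Location, ManagerID, Project, Salary} = {Budget, Location, Salary}, not the whole set, so Salary → Budget, Location violates BCNF; decompose into {Budget, Location, Salary} and {DeptID, JobTitle, ManagerID, Project, Salary}.
Within {Budget, Location, Salary}: {Location}⁺ ∩ {Budget, Location, Salary} = {Budget, Location}, not the whole set, so Location → Budget violates BCNF; decompose into {Budget, Location} and {Location, Salary}.
{Budget, Location} has no BCNF violation.
{Location, Salary} has no BCNF violation.
Within {DeptID, JobTitle, ManagerID, Project, Salary}: {Project}⁺ ∩ {DeptID, JobTitle, ManagerID, Project, Salary} = {Project, Salary}, not the whole set, so Project → Salary violates BCNF; decompose into {Project, Salary} and {DeptID, JobTitle, ManagerID, Project}.
{Project, Salary} has no BCNF violation.
{DeptID, JobTitle, ManagerID, Project} has no BCNF violation.

{Budget, Location}; {DeptID, JobTitle, ManagerID, Project}; {Location, Salary}; {Project, Salary}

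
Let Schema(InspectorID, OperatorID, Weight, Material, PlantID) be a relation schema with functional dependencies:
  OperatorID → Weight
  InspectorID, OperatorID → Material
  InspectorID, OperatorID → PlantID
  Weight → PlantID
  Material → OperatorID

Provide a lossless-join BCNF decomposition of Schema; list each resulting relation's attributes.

{InspectorID, Material}; {Material, OperatorID}; {OperatorID, Weight}; {PlantID, Weight}

Candidate keys of the original relation: {InspectorID, Material}, {InspectorID, OperatorID}.
Within {InspectorID, Material, OperatorID, PlantID, Weight}: {OperatorID}⁺ ∩ {InspectorID, Material, OperatorID, PlantID, Weight} = {OperatorID, PlantID, Weight}, not the whole set, so OperatorID → PlantID, Weight violates BCNF; decompose into {OperatorID, PlantID, Weight} and {InspectorID, Material, OperatorID}.
Within {OperatorID, PlantID, Weight}: {Weight}⁺ ∩ {OperatorID, PlantID, Weight} = {PlantID, Weight}, not the whole set, so Weight → PlantID violates BCNF; decompose into {PlantID, Weight} and {OperatorID, Weight}.
{PlantID, Weight}: every determinant is a superkey — BCNF.
{OperatorID, Weight}: every determinant is a superkey — BCNF.
Within {InspectorID, Material, OperatorID}: {Material}⁺ ∩ {InspectorID, Material, OperatorID} = {Material, OperatorID}, not the whole set, so Material → OperatorID violates BCNF; decompose into {Material, OperatorID} and {InspectorID, Material}.
{Material, OperatorID}: every determinant is a superkey — BCNF.
{InspectorID, Material}: every determinant is a superkey — BCNF.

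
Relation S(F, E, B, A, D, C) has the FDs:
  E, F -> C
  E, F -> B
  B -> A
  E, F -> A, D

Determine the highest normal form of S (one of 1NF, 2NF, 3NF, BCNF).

Candidate key: {E, F}. Prime attributes: {E, F}.
For B -> A we have {B}⁺ = {A, B}; {B} is not a superkey, so BCNF fails.
B -> A has non-prime {A} on the right and a non-superkey on the left, so 3NF fails.
Checking every proper subset of each key, none determines a non-prime attribute — 2NF is satisfied.

2NF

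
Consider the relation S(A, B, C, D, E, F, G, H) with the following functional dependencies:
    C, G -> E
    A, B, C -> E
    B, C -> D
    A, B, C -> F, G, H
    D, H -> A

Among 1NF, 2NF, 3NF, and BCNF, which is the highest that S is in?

1NF

Candidate keys: {A, B, C}, {B, C, H}. Prime attributes: {A, B, C, H}.
C, G -> E: {C, G}⁺ = {C, E, G}, which is not all of the attributes, so the left side is not a superkey — BCNF is violated.
Because {E} is non-prime and the left side of C, G -> E is not a superkey, the relation is not in 3NF.
Since {B, C} ⊂ {A, B, C} and {B, C}⁺ ⊇ {D} with {D} non-prime, there is a partial dependency; 2NF fails.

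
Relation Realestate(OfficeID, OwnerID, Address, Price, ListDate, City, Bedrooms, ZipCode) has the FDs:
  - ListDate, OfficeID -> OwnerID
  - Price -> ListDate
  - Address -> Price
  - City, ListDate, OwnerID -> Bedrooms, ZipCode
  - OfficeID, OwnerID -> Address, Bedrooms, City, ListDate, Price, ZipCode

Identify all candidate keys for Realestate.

{Address, OfficeID}, {ListDate, OfficeID}, {OfficeID, OwnerID}, {OfficeID, Price}

No FD produces {OfficeID}, so it must be in every candidate key.
{Address, OfficeID}⁺ = {Address, Bedrooms, City, ListDate, OfficeID, OwnerID, Price, ZipCode} — all of the relation — so {Address, OfficeID} is a candidate key.
{ListDate, OfficeID}⁺ = {Address, Bedrooms, City, ListDate, OfficeID, OwnerID, Price, ZipCode} — all of the relation — so {ListDate, OfficeID} is a candidate key.
{OfficeID, OwnerID}⁺ = {Address, Bedrooms, City, ListDate, OfficeID, OwnerID, Price, ZipCode} — all of the relation — so {OfficeID, OwnerID} is a candidate key.
{OfficeID, Price}⁺ = {Address, Bedrooms, City, ListDate, OfficeID, OwnerID, Price, ZipCode} — all of the relation — so {OfficeID, Price} is a candidate key.
These are minimal and exhaustive — every other superkey contains one of them.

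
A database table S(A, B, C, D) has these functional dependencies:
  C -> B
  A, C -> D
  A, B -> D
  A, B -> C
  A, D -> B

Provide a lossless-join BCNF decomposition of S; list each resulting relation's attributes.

Candidate keys of the original relation: {A, B}, {A, C}, {A, D}.
Within {A, B, C, D}: {C}⁺ ∩ {A, B, C, D} = {B, C}, not the whole set, so C -> B violates BCNF; decompose into {B, C} and {A, C, D}.
{B, C} has no BCNF violation.
{A, C, D} has no BCNF violation.

{A, C, D}; {B, C}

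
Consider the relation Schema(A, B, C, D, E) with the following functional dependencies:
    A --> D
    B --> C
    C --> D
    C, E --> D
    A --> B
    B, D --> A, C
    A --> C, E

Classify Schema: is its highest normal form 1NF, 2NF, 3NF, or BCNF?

2NF

Candidate keys: {A}, {B}. Prime attributes: {A, B}.
C --> D: {C}⁺ = {C, D}, which is not all of the attributes, so the left side is not a superkey — BCNF is violated.
C --> D has non-prime {D} on the right and a non-superkey on the left, so 3NF fails.
Every candidate key is a single attribute, so no partial dependency is possible; 2NF holds.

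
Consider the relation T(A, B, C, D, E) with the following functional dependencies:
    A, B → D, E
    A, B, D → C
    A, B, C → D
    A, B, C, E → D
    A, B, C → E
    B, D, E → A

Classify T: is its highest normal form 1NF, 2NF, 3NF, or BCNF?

BCNF

Candidate keys: {A, B}, {B, D, E}. Prime attributes: {A, B, D, E}.
Each dependency's left side is a superkey — BCNF holds.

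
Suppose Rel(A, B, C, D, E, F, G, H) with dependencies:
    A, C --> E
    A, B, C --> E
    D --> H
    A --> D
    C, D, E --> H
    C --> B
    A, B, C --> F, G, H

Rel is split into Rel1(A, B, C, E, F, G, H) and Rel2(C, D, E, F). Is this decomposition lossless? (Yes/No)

Rel1 ∩ Rel2 = {C, E, F}; its closure under F is {B, C, E, F}.
Rel1 ⊄ {B, C, E, F} and Rel2 ⊄ {B, C, E, F}, so the split is lossy.

No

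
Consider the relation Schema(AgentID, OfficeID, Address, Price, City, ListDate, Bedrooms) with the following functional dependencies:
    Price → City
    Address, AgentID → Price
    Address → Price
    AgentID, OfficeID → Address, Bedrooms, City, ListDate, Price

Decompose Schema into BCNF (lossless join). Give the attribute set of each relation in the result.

Candidate key of the original relation: {AgentID, OfficeID}.
{Address, AgentID, Bedrooms, City, ListDate, OfficeID, Price}: {Price} determines {City, Price} here but is not a superkey — split on Price → City, giving {City, Price} and {Address, AgentID, Bedrooms, ListDate, OfficeID, Price}.
{City, Price}: every determinant is a superkey — BCNF.
{Address, AgentID, Bedrooms, ListDate, OfficeID, Price}: {Address, AgentID} determines {Address, AgentID, Price} here but is not a superkey — split on Address, AgentID → Price, giving {Address, AgentID, Price} and {Address, AgentID, Bedrooms, ListDate, OfficeID}.
{Address, AgentID, Price}: {Address} determines {Address, Price} here but is not a superkey — split on Address → Price, giving {Address, Price} and {Address, AgentID}.
{Address, Price}: every determinant is a superkey — BCNF.
{Address, AgentID}: every determinant is a superkey — BCNF.
{Address, AgentID, Bedrooms, ListDate, OfficeID}: every determinant is a superkey — BCNF.

{Address, AgentID, Bedrooms, ListDate, OfficeID}; {Address, Price}; {City, Price}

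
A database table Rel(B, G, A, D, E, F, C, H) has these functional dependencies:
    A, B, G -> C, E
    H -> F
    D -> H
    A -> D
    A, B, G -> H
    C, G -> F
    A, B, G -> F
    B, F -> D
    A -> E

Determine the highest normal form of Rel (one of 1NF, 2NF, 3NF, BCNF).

1NF

Candidate key: {A, B, G}. Prime attributes: {A, B, G}.
H -> F breaks BCNF: {H}⁺ = {F, H}, so {H} is not a superkey.
H -> F has non-prime {F} on the right and a non-superkey on the left, so 3NF fails.
{A} is a proper subset of the key {A, B, G}, and {A}⁺ contains the non-prime attributes {D, E, F, H} — a partial dependency, so 2NF is violated.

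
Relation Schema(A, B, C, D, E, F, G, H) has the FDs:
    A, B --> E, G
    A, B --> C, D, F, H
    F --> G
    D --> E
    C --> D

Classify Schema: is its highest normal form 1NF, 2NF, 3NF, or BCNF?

Candidate key: {A, B}. Prime attributes: {A, B}.
For F --> G we have {F}⁺ = {F, G}; {F} is not a superkey, so BCNF fails.
F --> G determines the non-prime attribute {G} from a non-superkey — 3NF is violated.
No proper subset of a key has a non-prime attribute in its closure, so there is no partial dependency; 2NF holds.

2NF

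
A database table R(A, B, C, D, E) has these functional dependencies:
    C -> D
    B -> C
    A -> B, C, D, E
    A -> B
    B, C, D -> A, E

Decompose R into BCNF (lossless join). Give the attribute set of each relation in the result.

{A, B, C, E}; {C, D}

Candidate keys of the original relation: {A}, {B}.
Within {A, B, C, D, E}: {C}⁺ ∩ {A, B, C, D, E} = {C, D}, not the whole set, so C -> D violates BCNF; decompose into {C, D} and {A, B, C, E}.
{C, D} is in BCNF.
{A, B, C, E} is in BCNF.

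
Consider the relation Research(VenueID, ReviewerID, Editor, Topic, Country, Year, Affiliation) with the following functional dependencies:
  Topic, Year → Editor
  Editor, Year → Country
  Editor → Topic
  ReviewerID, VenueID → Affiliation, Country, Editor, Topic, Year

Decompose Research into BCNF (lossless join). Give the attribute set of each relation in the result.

Candidate key of the original relation: {ReviewerID, VenueID}.
In {Affiliation, Country, Editor, ReviewerID, Topic, VenueID, Year}, {Topic, Year} is not a superkey ({Topic, Year}⁺ restricted to this set is {Country, Editor, Topic, Year}), so split on Topic, Year → Country, Editor into {Country, Editor, Topic, Year} and {Affiliation, ReviewerID, Topic, VenueID, Year}.
In {Country, Editor, Topic, Year}, {Editor} is not a superkey ({Editor}⁺ restricted to this set is {Editor, Topic}), so split on Editor → Topic into {Editor, Topic} and {Country, Editor, Year}.
{Editor, Topic} has no BCNF violation.
{Country, Editor, Year} has no BCNF violation.
{Affiliation, ReviewerID, Topic, VenueID, Year} has no BCNF violation.

{Affiliation, ReviewerID, Topic, VenueID, Year}; {Country, Editor, Year}; {Editor, Topic}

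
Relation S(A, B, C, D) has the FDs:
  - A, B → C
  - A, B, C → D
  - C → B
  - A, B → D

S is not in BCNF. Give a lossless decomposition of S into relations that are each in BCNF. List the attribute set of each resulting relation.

Candidate keys of the original relation: {A, B}, {A, C}.
Within {A, B, C, D}: {C}⁺ ∩ {A, B, C, D} = {B, C}, not the whole set, so C → B violates BCNF; decompose into {B, C} and {A, C, D}.
{B, C} is in BCNF.
{A, C, D} is in BCNF.

{A, C, D}; {B, C}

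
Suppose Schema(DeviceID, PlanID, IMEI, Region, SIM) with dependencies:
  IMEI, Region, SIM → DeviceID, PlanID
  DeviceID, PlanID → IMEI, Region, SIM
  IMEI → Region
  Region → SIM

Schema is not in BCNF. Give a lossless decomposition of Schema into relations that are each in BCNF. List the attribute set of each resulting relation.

{DeviceID, IMEI, PlanID, Region}; {Region, SIM}

Candidate keys of the original relation: {DeviceID, PlanID}, {IMEI}.
{DeviceID, IMEI, PlanID, Region, SIM}: {Region} determines {Region, SIM} here but is not a superkey — split on Region → SIM, giving {Region, SIM} and {DeviceID, IMEI, PlanID, Region}.
{Region, SIM} is in BCNF.
{DeviceID, IMEI, PlanID, Region} is in BCNF.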